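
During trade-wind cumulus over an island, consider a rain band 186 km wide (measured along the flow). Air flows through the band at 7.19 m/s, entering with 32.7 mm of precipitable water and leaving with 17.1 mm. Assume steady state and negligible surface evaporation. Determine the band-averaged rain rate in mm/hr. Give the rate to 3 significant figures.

Column moisture flux per unit crosswind length is F = V × PW.
Inflow: F_in = 7.19 × 32.7 = 235.113 mm·m/s
Outflow: F_out = 7.19 × 17.1 = 122.949 mm·m/s
Steady-state rate R = (F_in − F_out)/L = (235.113 − 122.949) / 186000 m = 6.030e-04 mm/s.
R = 6.030e-04 × 3600 = 2.17 mm/hr.

R ≈ 2.17 mm/hr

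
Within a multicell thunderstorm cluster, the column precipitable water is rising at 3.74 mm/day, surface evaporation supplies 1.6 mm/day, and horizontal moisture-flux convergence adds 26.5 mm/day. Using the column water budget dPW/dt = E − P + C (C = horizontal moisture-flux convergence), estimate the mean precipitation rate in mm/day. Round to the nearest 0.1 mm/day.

P ≈ 24.4 mm/day

dPW/dt = +3.74 mm/day.
P = E + C − dPW/dt = 1.6 + (26.5) − (+3.74) = 24.4 mm/day.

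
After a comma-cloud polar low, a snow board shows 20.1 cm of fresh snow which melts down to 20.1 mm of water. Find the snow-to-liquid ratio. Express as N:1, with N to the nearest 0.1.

ratio ≈ 10.0

Ratio = snow depth / SWE = 201 mm / 20.1 mm = 10.0, i.e. 10.0:1.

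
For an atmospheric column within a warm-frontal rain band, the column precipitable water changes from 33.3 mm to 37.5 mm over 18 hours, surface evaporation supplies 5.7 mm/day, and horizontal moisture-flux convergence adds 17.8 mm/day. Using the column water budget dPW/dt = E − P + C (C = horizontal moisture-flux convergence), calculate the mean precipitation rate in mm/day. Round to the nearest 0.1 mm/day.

P ≈ 17.9 mm/day

dPW/dt = (37.5 − 33.3) mm / (18/24 day) = +5.600 mm/day.
P = E + C − dPW/dt = 5.7 + (17.8) − (+5.600) = 17.9 mm/day.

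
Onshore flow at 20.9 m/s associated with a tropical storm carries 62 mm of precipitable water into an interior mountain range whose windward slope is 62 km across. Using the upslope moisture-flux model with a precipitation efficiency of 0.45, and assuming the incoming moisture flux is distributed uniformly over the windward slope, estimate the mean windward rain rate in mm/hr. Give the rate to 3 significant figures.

R ≈ 33.9 mm/hr

Incoming column moisture flux per unit ridge length: F = V × PW = 20.9 × 62 = 1295.8 mm·m/s.
Spread over the 62 km slope with efficiency ε = 0.45: R = ε·F/W = 0.45 × 1295.8 / 62000 m = 9.405e-03 mm/s.
R = 9.405e-03 × 3600 = 33.9 mm/hr.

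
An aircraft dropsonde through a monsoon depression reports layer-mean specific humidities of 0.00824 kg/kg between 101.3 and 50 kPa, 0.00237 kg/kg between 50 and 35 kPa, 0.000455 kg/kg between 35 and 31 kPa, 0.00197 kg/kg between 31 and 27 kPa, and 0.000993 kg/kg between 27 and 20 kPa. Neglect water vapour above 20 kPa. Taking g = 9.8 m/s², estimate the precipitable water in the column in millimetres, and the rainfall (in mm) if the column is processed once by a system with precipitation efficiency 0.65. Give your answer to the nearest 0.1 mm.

PW ≈ 48.5 mm; rainfall ≈ 31.5 mm

Precipitable water is the column-integrated vapour mass per unit area: PW = (1/g) Σ q̄ Δp, with q in kg/kg and Δp in Pa (1 kg/m² of water = 1 mm).
Layer 101.3–50 kPa: Δp = 513 hPa = 51300 Pa, q̄ = 0.00824 kg/kg → 0.00824 × 51300 / 9.8 = 43.13 mm
Layer 50–35 kPa: Δp = 150 hPa = 15000 Pa, q̄ = 0.00237 kg/kg → 0.00237 × 15000 / 9.8 = 3.63 mm
Layer 35–31 kPa: Δp = 40 hPa = 4000 Pa, q̄ = 0.000455 kg/kg → 0.000455 × 4000 / 9.8 = 0.19 mm
Layer 31–27 kPa: Δp = 40 hPa = 4000 Pa, q̄ = 0.00197 kg/kg → 0.00197 × 4000 / 9.8 = 0.80 mm
Layer 27–20 kPa: Δp = 70 hPa = 7000 Pa, q̄ = 0.000993 kg/kg → 0.000993 × 7000 / 9.8 = 0.71 mm
PW = 43.13 + 3.63 + 0.19 + 0.80 + 0.71 = 48.46 ≈ 48.5 mm.
Rainfall = ε × PW = 0.65 × 48.5 = 31.5 mm.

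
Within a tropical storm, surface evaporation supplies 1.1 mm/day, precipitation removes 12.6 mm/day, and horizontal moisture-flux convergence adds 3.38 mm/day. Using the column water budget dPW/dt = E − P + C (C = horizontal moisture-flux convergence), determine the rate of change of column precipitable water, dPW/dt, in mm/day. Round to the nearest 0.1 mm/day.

dPW/dt ≈ -8.1 mm/day

dPW/dt = E − P + C = 1.1 − 12.6 + (3.38) = -8.1 mm/day.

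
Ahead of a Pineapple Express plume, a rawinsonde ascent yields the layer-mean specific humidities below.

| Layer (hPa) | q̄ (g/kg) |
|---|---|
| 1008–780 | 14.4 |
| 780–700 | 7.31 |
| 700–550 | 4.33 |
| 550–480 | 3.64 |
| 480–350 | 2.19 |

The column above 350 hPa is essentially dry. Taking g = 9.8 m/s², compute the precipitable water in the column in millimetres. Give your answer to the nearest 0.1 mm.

PW ≈ 51.6 mm

Precipitable water is the column-integrated vapour mass per unit area: PW = (1/g) Σ q̄ Δp, with q in kg/kg and Δp in Pa (1 kg/m² of water = 1 mm).
Layer 1008–780 hPa: Δp = 228 hPa = 22800 Pa, q̄ = 0.0144 kg/kg → 0.0144 × 22800 / 9.8 = 33.50 mm
Layer 780–700 hPa: Δp = 80 hPa = 8000 Pa, q̄ = 0.00731 kg/kg → 0.00731 × 8000 / 9.8 = 5.97 mm
Layer 700–550 hPa: Δp = 150 hPa = 15000 Pa, q̄ = 0.00433 kg/kg → 0.00433 × 15000 / 9.8 = 6.63 mm
Layer 550–480 hPa: Δp = 70 hPa = 7000 Pa, q̄ = 0.00364 kg/kg → 0.00364 × 7000 / 9.8 = 2.60 mm
Layer 480–350 hPa: Δp = 130 hPa = 13000 Pa, q̄ = 0.00219 kg/kg → 0.00219 × 13000 / 9.8 = 2.91 mm
PW = 33.50 + 5.97 + 6.63 + 2.60 + 2.91 = 51.61 ≈ 51.6 mm.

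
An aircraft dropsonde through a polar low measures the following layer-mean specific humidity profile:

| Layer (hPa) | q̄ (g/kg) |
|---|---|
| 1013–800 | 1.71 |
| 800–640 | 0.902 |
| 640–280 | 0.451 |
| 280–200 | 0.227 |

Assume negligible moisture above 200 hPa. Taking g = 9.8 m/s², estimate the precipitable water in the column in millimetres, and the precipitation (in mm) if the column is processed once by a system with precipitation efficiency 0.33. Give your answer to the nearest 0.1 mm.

PW ≈ 7.0 mm; precipitation ≈ 2.3 mm

Precipitable water is the column-integrated vapour mass per unit area: PW = (1/g) Σ q̄ Δp, with q in kg/kg and Δp in Pa (1 kg/m² of water = 1 mm).
Layer 1013–800 hPa: Δp = 213 hPa = 21300 Pa, q̄ = 0.00171 kg/kg → 0.00171 × 21300 / 9.8 = 3.72 mm
Layer 800–640 hPa: Δp = 160 hPa = 16000 Pa, q̄ = 0.000902 kg/kg → 0.000902 × 16000 / 9.8 = 1.47 mm
Layer 640–280 hPa: Δp = 360 hPa = 36000 Pa, q̄ = 0.000451 kg/kg → 0.000451 × 36000 / 9.8 = 1.66 mm
Layer 280–200 hPa: Δp = 80 hPa = 8000 Pa, q̄ = 0.000227 kg/kg → 0.000227 × 8000 / 9.8 = 0.19 mm
PW = 3.72 + 1.47 + 1.66 + 0.19 = 7.04 ≈ 7.0 mm.
Precipitation = ε × PW = 0.33 × 7.0 = 2.3 mm.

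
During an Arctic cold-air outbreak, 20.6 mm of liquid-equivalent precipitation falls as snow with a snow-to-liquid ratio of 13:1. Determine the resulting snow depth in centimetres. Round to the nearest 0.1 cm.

snow depth ≈ 26.8 cm

Snow depth = liquid × ratio = 20.6 mm × 13 = 267.8 mm = 26.8 cm.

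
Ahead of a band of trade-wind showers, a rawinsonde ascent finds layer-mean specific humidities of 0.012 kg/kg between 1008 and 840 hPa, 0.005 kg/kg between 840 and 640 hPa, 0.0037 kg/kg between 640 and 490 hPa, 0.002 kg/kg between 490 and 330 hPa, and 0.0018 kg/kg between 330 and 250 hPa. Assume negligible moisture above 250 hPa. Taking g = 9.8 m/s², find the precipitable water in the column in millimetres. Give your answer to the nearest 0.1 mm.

PW ≈ 41.2 mm

Precipitable water is the column-integrated vapour mass per unit area: PW = (1/g) Σ q̄ Δp, with q in kg/kg and Δp in Pa (1 kg/m² of water = 1 mm).
Layer 1008–840 hPa: Δp = 168 hPa = 16800 Pa, q̄ = 0.012 kg/kg → 0.012 × 16800 / 9.8 = 20.57 mm
Layer 840–640 hPa: Δp = 200 hPa = 20000 Pa, q̄ = 0.005 kg/kg → 0.005 × 20000 / 9.8 = 10.20 mm
Layer 640–490 hPa: Δp = 150 hPa = 15000 Pa, q̄ = 0.0037 kg/kg → 0.0037 × 15000 / 9.8 = 5.66 mm
Layer 490–330 hPa: Δp = 160 hPa = 16000 Pa, q̄ = 0.002 kg/kg → 0.002 × 16000 / 9.8 = 3.27 mm
Layer 330–250 hPa: Δp = 80 hPa = 8000 Pa, q̄ = 0.0018 kg/kg → 0.0018 × 8000 / 9.8 = 1.47 mm
PW = 20.57 + 10.20 + 5.66 + 3.27 + 1.47 = 41.17 ≈ 41.2 mm.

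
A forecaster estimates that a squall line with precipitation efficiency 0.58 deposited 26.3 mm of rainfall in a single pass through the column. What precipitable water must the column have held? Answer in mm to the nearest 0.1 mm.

PW ≈ 45.3 mm

PW = rainfall / ε = 26.3 / 0.58 = 45.3 mm.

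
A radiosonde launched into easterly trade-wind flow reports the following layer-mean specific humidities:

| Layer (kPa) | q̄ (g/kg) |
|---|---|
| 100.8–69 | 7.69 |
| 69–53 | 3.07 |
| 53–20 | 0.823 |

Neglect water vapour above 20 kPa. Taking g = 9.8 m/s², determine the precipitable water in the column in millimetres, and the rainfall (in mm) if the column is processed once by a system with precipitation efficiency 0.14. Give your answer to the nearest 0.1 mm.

Precipitable water is the column-integrated vapour mass per unit area: PW = (1/g) Σ q̄ Δp, with q in kg/kg and Δp in Pa (1 kg/m² of water = 1 mm).
Layer 100.8–69 kPa: Δp = 318 hPa = 31800 Pa, q̄ = 0.00769 kg/kg → 0.00769 × 31800 / 9.8 = 24.95 mm
Layer 69–53 kPa: Δp = 160 hPa = 16000 Pa, q̄ = 0.00307 kg/kg → 0.00307 × 16000 / 9.8 = 5.01 mm
Layer 53–20 kPa: Δp = 330 hPa = 33000 Pa, q̄ = 0.000823 kg/kg → 0.000823 × 33000 / 9.8 = 2.77 mm
PW = 24.95 + 5.01 + 2.77 = 32.73 ≈ 32.7 mm.
Rainfall = ε × PW = 0.14 × 32.7 = 4.6 mm.

PW ≈ 32.7 mm; rainfall ≈ 4.6 mm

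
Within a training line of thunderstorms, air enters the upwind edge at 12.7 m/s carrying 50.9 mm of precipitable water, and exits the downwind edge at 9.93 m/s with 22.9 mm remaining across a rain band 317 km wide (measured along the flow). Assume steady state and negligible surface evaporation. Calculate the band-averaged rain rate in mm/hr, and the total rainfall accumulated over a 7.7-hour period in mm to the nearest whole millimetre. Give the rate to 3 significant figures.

Column moisture flux per unit crosswind length is F = V × PW.
Inflow: F_in = 12.7 × 50.9 = 646.43 mm·m/s
Outflow: F_out = 9.93 × 22.9 = 227.397 mm·m/s
Steady-state rate R = (F_in − F_out)/L = (646.43 − 227.397) / 317000 m = 1.322e-03 mm/s.
R = 1.322e-03 × 3600 = 4.76 mm/hr.
Over 7.7 h: total = 4.76 × 7.7 = 36.652 ≈ 37 mm.

R ≈ 4.76 mm/hr; total ≈ 37 mm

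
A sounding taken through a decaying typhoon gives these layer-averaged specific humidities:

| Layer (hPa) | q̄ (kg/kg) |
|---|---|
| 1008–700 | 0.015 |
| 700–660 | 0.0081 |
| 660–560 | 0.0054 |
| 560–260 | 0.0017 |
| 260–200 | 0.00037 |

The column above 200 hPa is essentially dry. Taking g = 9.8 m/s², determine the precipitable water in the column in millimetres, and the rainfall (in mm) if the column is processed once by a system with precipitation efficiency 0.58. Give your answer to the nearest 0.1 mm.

PW ≈ 61.4 mm; rainfall ≈ 35.6 mm

Precipitable water is the column-integrated vapour mass per unit area: PW = (1/g) Σ q̄ Δp, with q in kg/kg and Δp in Pa (1 kg/m² of water = 1 mm).
Layer 1008–700 hPa: Δp = 308 hPa = 30800 Pa, q̄ = 0.015 kg/kg → 0.015 × 30800 / 9.8 = 47.14 mm
Layer 700–660 hPa: Δp = 40 hPa = 4000 Pa, q̄ = 0.0081 kg/kg → 0.0081 × 4000 / 9.8 = 3.31 mm
Layer 660–560 hPa: Δp = 100 hPa = 10000 Pa, q̄ = 0.0054 kg/kg → 0.0054 × 10000 / 9.8 = 5.51 mm
Layer 560–260 hPa: Δp = 300 hPa = 30000 Pa, q̄ = 0.0017 kg/kg → 0.0017 × 30000 / 9.8 = 5.20 mm
Layer 260–200 hPa: Δp = 60 hPa = 6000 Pa, q̄ = 0.00037 kg/kg → 0.00037 × 6000 / 9.8 = 0.23 mm
PW = 47.14 + 3.31 + 5.51 + 5.20 + 0.23 = 61.39 ≈ 61.4 mm.
Rainfall = ε × PW = 0.58 × 61.4 = 35.6 mm.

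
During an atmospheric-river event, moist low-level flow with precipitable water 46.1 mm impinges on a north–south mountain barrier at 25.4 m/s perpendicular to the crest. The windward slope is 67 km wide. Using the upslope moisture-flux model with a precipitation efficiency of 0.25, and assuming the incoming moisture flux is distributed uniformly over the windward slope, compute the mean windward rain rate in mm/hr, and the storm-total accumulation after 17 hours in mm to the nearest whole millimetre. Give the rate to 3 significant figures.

Incoming column moisture flux per unit ridge length: F = V × PW = 25.4 × 46.1 = 1170.94 mm·m/s.
Spread over the 67 km slope with efficiency ε = 0.25: R = ε·F/W = 0.25 × 1170.94 / 67000 m = 4.369e-03 mm/s.
R = 4.369e-03 × 3600 = 15.7 mm/hr.
Over 17 h: total = 15.7 × 17 = 266.9 ≈ 267 mm.

R ≈ 15.7 mm/hr; total ≈ 267 mm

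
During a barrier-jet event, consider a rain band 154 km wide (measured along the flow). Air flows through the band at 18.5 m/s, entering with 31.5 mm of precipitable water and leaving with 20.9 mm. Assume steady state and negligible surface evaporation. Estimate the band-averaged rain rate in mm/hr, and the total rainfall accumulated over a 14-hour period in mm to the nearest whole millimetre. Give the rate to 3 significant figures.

R ≈ 4.58 mm/hr; total ≈ 64 mm

Column moisture flux per unit crosswind length is F = V × PW.
Inflow: F_in = 18.5 × 31.5 = 582.75 mm·m/s
Outflow: F_out = 18.5 × 20.9 = 386.65 mm·m/s
Steady-state rate R = (F_in − F_out)/L = (582.75 − 386.65) / 154000 m = 1.273e-03 mm/s.
R = 1.273e-03 × 3600 = 4.58 mm/hr.
Over 14 h: total = 4.58 × 14 = 64.12 ≈ 64 mm.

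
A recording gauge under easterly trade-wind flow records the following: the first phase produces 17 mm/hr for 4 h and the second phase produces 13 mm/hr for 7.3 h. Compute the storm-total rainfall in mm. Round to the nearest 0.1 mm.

total ≈ 162.9 mm

Total = Σ Rᵢ Δtᵢ = 17 × 4 + 13 × 7.3
      = 68 + 94.9 = 162.9 mm.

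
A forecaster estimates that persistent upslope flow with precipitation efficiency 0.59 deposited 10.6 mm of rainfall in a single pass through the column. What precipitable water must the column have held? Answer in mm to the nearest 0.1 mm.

PW ≈ 18.0 mm

PW = rainfall / ε = 10.6 / 0.59 = 18.0 mm.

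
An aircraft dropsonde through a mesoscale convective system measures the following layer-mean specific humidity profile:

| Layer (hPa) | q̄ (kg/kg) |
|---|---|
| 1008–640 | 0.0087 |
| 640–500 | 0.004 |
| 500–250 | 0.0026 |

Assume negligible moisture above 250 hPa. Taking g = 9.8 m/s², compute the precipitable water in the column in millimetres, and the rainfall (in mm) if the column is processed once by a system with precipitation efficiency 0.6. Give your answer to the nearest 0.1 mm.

PW ≈ 45.0 mm; rainfall ≈ 27.0 mm

Precipitable water is the column-integrated vapour mass per unit area: PW = (1/g) Σ q̄ Δp, with q in kg/kg and Δp in Pa (1 kg/m² of water = 1 mm).
Layer 1008–640 hPa: Δp = 368 hPa = 36800 Pa, q̄ = 0.0087 kg/kg → 0.0087 × 36800 / 9.8 = 32.67 mm
Layer 640–500 hPa: Δp = 140 hPa = 14000 Pa, q̄ = 0.004 kg/kg → 0.004 × 14000 / 9.8 = 5.71 mm
Layer 500–250 hPa: Δp = 250 hPa = 25000 Pa, q̄ = 0.0026 kg/kg → 0.0026 × 25000 / 9.8 = 6.63 mm
PW = 32.67 + 5.71 + 6.63 = 45.01 ≈ 45.0 mm.
Rainfall = ε × PW = 0.6 × 45.0 = 27.0 mm.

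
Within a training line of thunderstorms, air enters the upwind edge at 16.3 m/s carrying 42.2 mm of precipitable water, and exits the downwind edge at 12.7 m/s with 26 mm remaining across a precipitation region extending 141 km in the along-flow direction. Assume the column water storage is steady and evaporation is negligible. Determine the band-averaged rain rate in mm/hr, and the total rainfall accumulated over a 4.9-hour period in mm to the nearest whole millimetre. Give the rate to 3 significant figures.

Column moisture flux per unit crosswind length is F = V × PW.
Inflow: F_in = 16.3 × 42.2 = 687.86 mm·m/s
Outflow: F_out = 12.7 × 26 = 330.2 mm·m/s
Steady-state rate R = (F_in − F_out)/L = (687.86 − 330.2) / 141000 m = 2.537e-03 mm/s.
R = 2.537e-03 × 3600 = 9.13 mm/hr.
Over 4.9 h: total = 9.13 × 4.9 = 44.737 ≈ 45 mm.

R ≈ 9.13 mm/hr; total ≈ 45 mm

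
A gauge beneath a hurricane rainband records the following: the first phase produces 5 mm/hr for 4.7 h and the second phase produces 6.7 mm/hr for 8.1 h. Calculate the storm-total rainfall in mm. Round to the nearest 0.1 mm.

Total = Σ Rᵢ Δtᵢ = 5 × 4.7 + 6.7 × 8.1
      = 23.5 + 54.27 = 77.8 mm.

total ≈ 77.8 mm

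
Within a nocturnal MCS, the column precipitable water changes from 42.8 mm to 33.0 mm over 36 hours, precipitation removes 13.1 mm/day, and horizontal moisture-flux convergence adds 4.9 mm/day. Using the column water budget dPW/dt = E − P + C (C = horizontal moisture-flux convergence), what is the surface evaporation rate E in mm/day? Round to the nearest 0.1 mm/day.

dPW/dt = (33.0 − 42.8) mm / (36/24 day) = -6.533 mm/day.
E = dPW/dt + P − C = (-6.533) + 13.1 − (4.9) = 1.7 mm/day.

E ≈ 1.7 mm/day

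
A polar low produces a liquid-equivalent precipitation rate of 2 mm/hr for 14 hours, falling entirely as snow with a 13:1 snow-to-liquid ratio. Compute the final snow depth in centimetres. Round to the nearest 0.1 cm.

Liquid-equivalent depth = 2 × 14 = 28 mm.
Snow depth = 28 mm × 13 = 364 mm = 36.4 cm.

snow depth ≈ 36.4 cm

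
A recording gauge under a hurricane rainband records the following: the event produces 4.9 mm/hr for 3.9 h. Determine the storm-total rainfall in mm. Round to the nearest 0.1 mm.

total ≈ 19.1 mm

Total = Σ Rᵢ Δtᵢ = 4.9 × 3.9
      = 19.11 = 19.1 mm.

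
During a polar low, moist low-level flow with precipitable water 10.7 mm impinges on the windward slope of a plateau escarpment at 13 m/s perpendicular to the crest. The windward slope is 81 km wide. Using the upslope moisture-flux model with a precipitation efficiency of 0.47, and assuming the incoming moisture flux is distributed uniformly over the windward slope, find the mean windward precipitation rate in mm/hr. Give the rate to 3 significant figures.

Incoming column moisture flux per unit ridge length: F = V × PW = 13 × 10.7 = 139.1 mm·m/s.
Spread over the 81 km slope with efficiency ε = 0.47: R = ε·F/W = 0.47 × 139.1 / 81000 m = 8.071e-04 mm/s.
R = 8.071e-04 × 3600 = 2.91 mm/hr.

R ≈ 2.91 mm/hr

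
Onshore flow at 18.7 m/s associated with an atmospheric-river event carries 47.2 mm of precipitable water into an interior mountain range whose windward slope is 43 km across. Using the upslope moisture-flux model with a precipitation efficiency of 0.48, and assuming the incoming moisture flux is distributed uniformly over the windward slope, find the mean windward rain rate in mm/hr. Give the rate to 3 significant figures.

Incoming column moisture flux per unit ridge length: F = V × PW = 18.7 × 47.2 = 882.64 mm·m/s.
Spread over the 43 km slope with efficiency ε = 0.48: R = ε·F/W = 0.48 × 882.64 / 43000 m = 9.853e-03 mm/s.
R = 9.853e-03 × 3600 = 35.5 mm/hr.

R ≈ 35.5 mm/hr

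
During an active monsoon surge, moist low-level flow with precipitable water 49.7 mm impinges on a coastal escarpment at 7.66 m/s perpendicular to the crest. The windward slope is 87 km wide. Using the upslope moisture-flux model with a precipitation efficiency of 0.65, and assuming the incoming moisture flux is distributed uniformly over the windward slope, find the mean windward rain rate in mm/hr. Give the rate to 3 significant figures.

Incoming column moisture flux per unit ridge length: F = V × PW = 7.66 × 49.7 = 380.702 mm·m/s.
Spread over the 87 km slope with efficiency ε = 0.65: R = ε·F/W = 0.65 × 380.702 / 87000 m = 2.844e-03 mm/s.
R = 2.844e-03 × 3600 = 10.2 mm/hr.

R ≈ 10.2 mm/hr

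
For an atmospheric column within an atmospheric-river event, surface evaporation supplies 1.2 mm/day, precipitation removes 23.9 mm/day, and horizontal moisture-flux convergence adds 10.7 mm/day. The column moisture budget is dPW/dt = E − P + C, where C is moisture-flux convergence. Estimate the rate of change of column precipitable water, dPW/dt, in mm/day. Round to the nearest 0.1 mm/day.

dPW/dt ≈ -12.0 mm/day

dPW/dt = E − P + C = 1.2 − 23.9 + (10.7) = -12.0 mm/day.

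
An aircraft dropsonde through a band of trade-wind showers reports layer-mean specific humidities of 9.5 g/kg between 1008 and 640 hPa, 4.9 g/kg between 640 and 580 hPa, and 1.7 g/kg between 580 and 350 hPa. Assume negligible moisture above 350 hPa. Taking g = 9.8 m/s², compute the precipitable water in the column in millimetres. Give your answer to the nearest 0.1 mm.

PW ≈ 42.7 mm

Precipitable water is the column-integrated vapour mass per unit area: PW = (1/g) Σ q̄ Δp, with q in kg/kg and Δp in Pa (1 kg/m² of water = 1 mm).
Layer 1008–640 hPa: Δp = 368 hPa = 36800 Pa, q̄ = 0.0095 kg/kg → 0.0095 × 36800 / 9.8 = 35.67 mm
Layer 640–580 hPa: Δp = 60 hPa = 6000 Pa, q̄ = 0.0049 kg/kg → 0.0049 × 6000 / 9.8 = 3.00 mm
Layer 580–350 hPa: Δp = 230 hPa = 23000 Pa, q̄ = 0.0017 kg/kg → 0.0017 × 23000 / 9.8 = 3.99 mm
PW = 35.67 + 3.00 + 3.99 = 42.66 ≈ 42.7 mm.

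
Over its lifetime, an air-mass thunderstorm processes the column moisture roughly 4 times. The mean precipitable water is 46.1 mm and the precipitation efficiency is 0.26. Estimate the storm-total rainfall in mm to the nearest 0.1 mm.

Each cycle deposits ε × PW = 0.26 × 46.1 = 11.986 mm.
Over 4 cycles: 4 × 11.986 = 47.9 mm.

rainfall ≈ 47.9 mm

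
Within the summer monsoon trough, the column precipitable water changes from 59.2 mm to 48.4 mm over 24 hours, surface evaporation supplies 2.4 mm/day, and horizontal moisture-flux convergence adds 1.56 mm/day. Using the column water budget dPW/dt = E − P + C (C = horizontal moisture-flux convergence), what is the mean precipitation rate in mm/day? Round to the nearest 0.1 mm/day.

dPW/dt = (48.4 − 59.2) mm / (24/24 day) = -10.800 mm/day.
P = E + C − dPW/dt = 2.4 + (1.56) − (-10.800) = 14.8 mm/day.

P ≈ 14.8 mm/day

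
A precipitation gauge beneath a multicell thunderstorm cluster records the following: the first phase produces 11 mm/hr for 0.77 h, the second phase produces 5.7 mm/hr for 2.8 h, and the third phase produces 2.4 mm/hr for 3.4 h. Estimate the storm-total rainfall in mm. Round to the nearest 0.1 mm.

total ≈ 32.6 mm

Total = Σ Rᵢ Δtᵢ = 11 × 0.77 + 5.7 × 2.8 + 2.4 × 3.4
      = 8.47 + 15.96 + 8.16 = 32.6 mm.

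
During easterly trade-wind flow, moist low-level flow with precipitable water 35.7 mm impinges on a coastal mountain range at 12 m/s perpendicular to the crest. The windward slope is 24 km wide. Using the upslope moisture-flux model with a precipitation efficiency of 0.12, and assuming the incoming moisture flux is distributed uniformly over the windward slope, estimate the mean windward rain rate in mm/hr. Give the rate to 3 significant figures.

R ≈ 7.71 mm/hr

Incoming column moisture flux per unit ridge length: F = V × PW = 12 × 35.7 = 428.4 mm·m/s.
Spread over the 24 km slope with efficiency ε = 0.12: R = ε·F/W = 0.12 × 428.4 / 24000 m = 2.142e-03 mm/s.
R = 2.142e-03 × 3600 = 7.71 mm/hr.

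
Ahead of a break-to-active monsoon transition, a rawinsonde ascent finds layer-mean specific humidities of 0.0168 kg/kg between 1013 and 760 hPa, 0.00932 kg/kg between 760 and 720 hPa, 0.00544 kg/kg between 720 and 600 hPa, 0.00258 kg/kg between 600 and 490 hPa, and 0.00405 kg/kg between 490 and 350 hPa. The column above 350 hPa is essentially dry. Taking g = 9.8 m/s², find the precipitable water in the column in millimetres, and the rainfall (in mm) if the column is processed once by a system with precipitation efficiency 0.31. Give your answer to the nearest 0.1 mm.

PW ≈ 62.5 mm; rainfall ≈ 19.4 mm

Precipitable water is the column-integrated vapour mass per unit area: PW = (1/g) Σ q̄ Δp, with q in kg/kg and Δp in Pa (1 kg/m² of water = 1 mm).
Layer 1013–760 hPa: Δp = 253 hPa = 25300 Pa, q̄ = 0.0168 kg/kg → 0.0168 × 25300 / 9.8 = 43.37 mm
Layer 760–720 hPa: Δp = 40 hPa = 4000 Pa, q̄ = 0.00932 kg/kg → 0.00932 × 4000 / 9.8 = 3.80 mm
Layer 720–600 hPa: Δp = 120 hPa = 12000 Pa, q̄ = 0.00544 kg/kg → 0.00544 × 12000 / 9.8 = 6.66 mm
Layer 600–490 hPa: Δp = 110 hPa = 11000 Pa, q̄ = 0.00258 kg/kg → 0.00258 × 11000 / 9.8 = 2.90 mm
Layer 490–350 hPa: Δp = 140 hPa = 14000 Pa, q̄ = 0.00405 kg/kg → 0.00405 × 14000 / 9.8 = 5.79 mm
PW = 43.37 + 3.80 + 6.66 + 2.90 + 5.79 = 62.52 ≈ 62.5 mm.
Rainfall = ε × PW = 0.31 × 62.5 = 19.4 mm.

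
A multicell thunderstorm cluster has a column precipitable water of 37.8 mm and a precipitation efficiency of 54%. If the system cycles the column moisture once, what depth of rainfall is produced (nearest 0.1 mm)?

Rainfall = ε × PW = 0.54 × 37.8 = 20.4 mm.

rainfall ≈ 20.4 mm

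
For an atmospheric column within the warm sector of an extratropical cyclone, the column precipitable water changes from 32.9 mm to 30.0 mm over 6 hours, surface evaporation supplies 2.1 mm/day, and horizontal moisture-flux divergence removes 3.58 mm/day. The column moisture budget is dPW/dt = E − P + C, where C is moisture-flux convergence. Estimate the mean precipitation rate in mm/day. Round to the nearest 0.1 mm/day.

dPW/dt = (30.0 − 32.9) mm / (6/24 day) = -11.600 mm/day.
P = E + C − dPW/dt = 2.1 + (-3.58) − (-11.600) = 10.1 mm/day.

P ≈ 10.1 mm/day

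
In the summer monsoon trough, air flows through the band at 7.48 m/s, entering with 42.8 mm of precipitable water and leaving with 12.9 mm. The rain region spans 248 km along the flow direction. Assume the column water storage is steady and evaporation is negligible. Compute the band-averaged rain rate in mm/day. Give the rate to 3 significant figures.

R ≈ 77.9 mm/day

Column moisture flux per unit crosswind length is F = V × PW.
Inflow: F_in = 7.48 × 42.8 = 320.144 mm·m/s
Outflow: F_out = 7.48 × 12.9 = 96.492 mm·m/s
Steady-state rate R = (F_in − F_out)/L = (320.144 − 96.492) / 248000 m = 9.018e-04 mm/s.
R = 9.018e-04 × 3600 × 24 = 77.9 mm/day.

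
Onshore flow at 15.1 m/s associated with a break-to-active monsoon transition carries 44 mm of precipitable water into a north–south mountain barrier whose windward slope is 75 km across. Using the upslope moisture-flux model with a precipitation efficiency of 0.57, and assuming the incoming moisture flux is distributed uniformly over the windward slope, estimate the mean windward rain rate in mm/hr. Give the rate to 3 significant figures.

R ≈ 18.2 mm/hr

Incoming column moisture flux per unit ridge length: F = V × PW = 15.1 × 44 = 664.4 mm·m/s.
Spread over the 75 km slope with efficiency ε = 0.57: R = ε·F/W = 0.57 × 664.4 / 75000 m = 5.049e-03 mm/s.
R = 5.049e-03 × 3600 = 18.2 mm/hr.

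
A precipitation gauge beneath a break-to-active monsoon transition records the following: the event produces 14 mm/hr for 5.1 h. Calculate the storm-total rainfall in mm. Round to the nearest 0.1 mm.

Total = Σ Rᵢ Δtᵢ = 14 × 5.1
      = 71.4 = 71.4 mm.

total ≈ 71.4 mm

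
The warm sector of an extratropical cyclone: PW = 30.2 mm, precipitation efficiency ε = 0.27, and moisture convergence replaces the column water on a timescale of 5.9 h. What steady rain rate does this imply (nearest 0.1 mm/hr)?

R ≈ 1.4 mm/hr

Each overturning extracts ε × PW = 0.27 × 30.2 = 8.154 mm.
Rate = ε·PW / τ = 8.154 / 5.9 h = 1.4 mm/hr.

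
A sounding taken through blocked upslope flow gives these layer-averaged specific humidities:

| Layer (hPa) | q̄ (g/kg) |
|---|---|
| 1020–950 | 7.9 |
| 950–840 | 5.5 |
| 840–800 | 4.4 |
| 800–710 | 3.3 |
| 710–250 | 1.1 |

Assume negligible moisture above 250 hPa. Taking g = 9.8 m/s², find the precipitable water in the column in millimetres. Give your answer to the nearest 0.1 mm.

Precipitable water is the column-integrated vapour mass per unit area: PW = (1/g) Σ q̄ Δp, with q in kg/kg and Δp in Pa (1 kg/m² of water = 1 mm).
Layer 1020–950 hPa: Δp = 70 hPa = 7000 Pa, q̄ = 0.0079 kg/kg → 0.0079 × 7000 / 9.8 = 5.64 mm
Layer 950–840 hPa: Δp = 110 hPa = 11000 Pa, q̄ = 0.0055 kg/kg → 0.0055 × 11000 / 9.8 = 6.17 mm
Layer 840–800 hPa: Δp = 40 hPa = 4000 Pa, q̄ = 0.0044 kg/kg → 0.0044 × 4000 / 9.8 = 1.80 mm
Layer 800–710 hPa: Δp = 90 hPa = 9000 Pa, q̄ = 0.0033 kg/kg → 0.0033 × 9000 / 9.8 = 3.03 mm
Layer 710–250 hPa: Δp = 460 hPa = 46000 Pa, q̄ = 0.0011 kg/kg → 0.0011 × 46000 / 9.8 = 5.16 mm
PW = 5.64 + 6.17 + 1.80 + 3.03 + 5.16 = 21.80 ≈ 21.8 mm.

PW ≈ 21.8 mm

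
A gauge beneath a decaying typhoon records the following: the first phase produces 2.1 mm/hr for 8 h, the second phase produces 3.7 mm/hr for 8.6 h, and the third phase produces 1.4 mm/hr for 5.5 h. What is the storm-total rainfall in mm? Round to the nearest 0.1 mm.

Total = Σ Rᵢ Δtᵢ = 2.1 × 8 + 3.7 × 8.6 + 1.4 × 5.5
      = 16.8 + 31.82 + 7.7 = 56.3 mm.

total ≈ 56.3 mm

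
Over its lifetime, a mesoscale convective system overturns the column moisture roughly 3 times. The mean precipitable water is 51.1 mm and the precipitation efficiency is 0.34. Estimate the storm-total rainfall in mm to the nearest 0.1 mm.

Each cycle deposits ε × PW = 0.34 × 51.1 = 17.374 mm.
Over 3 cycles: 3 × 17.374 = 52.1 mm.

rainfall ≈ 52.1 mm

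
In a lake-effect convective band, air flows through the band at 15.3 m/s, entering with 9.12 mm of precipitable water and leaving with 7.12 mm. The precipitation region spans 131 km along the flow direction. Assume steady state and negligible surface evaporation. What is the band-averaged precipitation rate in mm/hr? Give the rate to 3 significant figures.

R ≈ 0.841 mm/hr

Column moisture flux per unit crosswind length is F = V × PW.
Inflow: F_in = 15.3 × 9.12 = 139.536 mm·m/s
Outflow: F_out = 15.3 × 7.12 = 108.936 mm·m/s
Steady-state rate R = (F_in − F_out)/L = (139.536 − 108.936) / 131000 m = 2.336e-04 mm/s.
R = 2.336e-04 × 3600 = 0.841 mm/hr.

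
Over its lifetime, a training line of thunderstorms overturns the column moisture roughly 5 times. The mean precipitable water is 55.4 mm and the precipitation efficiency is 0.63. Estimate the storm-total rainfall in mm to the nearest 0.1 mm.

rainfall ≈ 174.5 mm

Each cycle deposits ε × PW = 0.63 × 55.4 = 34.902 mm.
Over 5 cycles: 5 × 34.902 = 174.5 mm.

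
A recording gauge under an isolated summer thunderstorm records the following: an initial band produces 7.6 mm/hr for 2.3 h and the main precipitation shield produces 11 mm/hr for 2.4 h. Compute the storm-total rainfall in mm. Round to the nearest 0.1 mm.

Total = Σ Rᵢ Δtᵢ = 7.6 × 2.3 + 11 × 2.4
      = 17.48 + 26.4 = 43.9 mm.

total ≈ 43.9 mm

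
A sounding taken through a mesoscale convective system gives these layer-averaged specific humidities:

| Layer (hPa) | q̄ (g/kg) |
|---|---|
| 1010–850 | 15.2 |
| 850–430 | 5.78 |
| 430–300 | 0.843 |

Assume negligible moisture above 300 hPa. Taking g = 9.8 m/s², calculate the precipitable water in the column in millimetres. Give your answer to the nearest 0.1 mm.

PW ≈ 50.7 mm

Precipitable water is the column-integrated vapour mass per unit area: PW = (1/g) Σ q̄ Δp, with q in kg/kg and Δp in Pa (1 kg/m² of water = 1 mm).
Layer 1010–850 hPa: Δp = 160 hPa = 16000 Pa, q̄ = 0.0152 kg/kg → 0.0152 × 16000 / 9.8 = 24.82 mm
Layer 850–430 hPa: Δp = 420 hPa = 42000 Pa, q̄ = 0.00578 kg/kg → 0.00578 × 42000 / 9.8 = 24.77 mm
Layer 430–300 hPa: Δp = 130 hPa = 13000 Pa, q̄ = 0.000843 kg/kg → 0.000843 × 13000 / 9.8 = 1.12 mm
PW = 24.82 + 24.77 + 1.12 = 50.71 ≈ 50.7 mm.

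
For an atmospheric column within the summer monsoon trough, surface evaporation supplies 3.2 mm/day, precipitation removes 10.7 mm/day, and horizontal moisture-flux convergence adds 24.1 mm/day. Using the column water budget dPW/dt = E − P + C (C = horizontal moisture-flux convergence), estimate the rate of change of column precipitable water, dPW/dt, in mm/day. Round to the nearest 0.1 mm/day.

dPW/dt ≈ 16.6 mm/day

dPW/dt = E − P + C = 3.2 − 10.7 + (24.1) = 16.6 mm/day.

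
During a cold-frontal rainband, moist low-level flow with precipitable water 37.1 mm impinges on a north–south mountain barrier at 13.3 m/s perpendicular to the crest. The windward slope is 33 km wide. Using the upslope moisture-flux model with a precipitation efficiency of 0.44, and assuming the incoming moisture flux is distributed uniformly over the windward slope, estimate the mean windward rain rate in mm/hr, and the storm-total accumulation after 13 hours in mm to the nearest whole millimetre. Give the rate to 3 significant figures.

Incoming column moisture flux per unit ridge length: F = V × PW = 13.3 × 37.1 = 493.43 mm·m/s.
Spread over the 33 km slope with efficiency ε = 0.44: R = ε·F/W = 0.44 × 493.43 / 33000 m = 6.579e-03 mm/s.
R = 6.579e-03 × 3600 = 23.7 mm/hr.
Over 13 h: total = 23.7 × 13 = 308.1 ≈ 308 mm.

R ≈ 23.7 mm/hr; total ≈ 308 mm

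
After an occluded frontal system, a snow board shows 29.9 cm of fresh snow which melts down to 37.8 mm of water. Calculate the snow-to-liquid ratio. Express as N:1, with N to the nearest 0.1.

ratio ≈ 7.9

Ratio = snow depth / SWE = 299 mm / 37.8 mm = 7.9, i.e. 7.9:1.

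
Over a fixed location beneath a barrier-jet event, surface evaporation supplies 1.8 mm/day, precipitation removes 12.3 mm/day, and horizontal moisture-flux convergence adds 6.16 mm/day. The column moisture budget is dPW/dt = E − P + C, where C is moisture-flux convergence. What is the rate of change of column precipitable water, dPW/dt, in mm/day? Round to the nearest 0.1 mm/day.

dPW/dt = E − P + C = 1.8 − 12.3 + (6.16) = -4.3 mm/day.

dPW/dt ≈ -4.3 mm/day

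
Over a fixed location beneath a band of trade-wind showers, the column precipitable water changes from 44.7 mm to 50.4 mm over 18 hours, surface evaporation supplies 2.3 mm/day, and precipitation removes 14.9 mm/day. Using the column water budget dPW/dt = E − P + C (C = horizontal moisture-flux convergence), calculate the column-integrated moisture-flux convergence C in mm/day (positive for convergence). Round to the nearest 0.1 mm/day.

dPW/dt = (50.4 − 44.7) mm / (18/24 day) = +7.600 mm/day.
C = dPW/dt − E + P = (+7.600) − 2.3 + 14.9 = 20.2 mm/day.

C ≈ 20.2 mm/day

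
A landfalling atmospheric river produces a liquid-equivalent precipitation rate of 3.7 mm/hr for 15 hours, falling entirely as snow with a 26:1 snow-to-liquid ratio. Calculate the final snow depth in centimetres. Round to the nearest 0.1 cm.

Liquid-equivalent depth = 3.7 × 15 = 55.5 mm.
Snow depth = 55.5 mm × 26 = 1443 mm = 144.3 cm.

snow depth ≈ 144.3 cm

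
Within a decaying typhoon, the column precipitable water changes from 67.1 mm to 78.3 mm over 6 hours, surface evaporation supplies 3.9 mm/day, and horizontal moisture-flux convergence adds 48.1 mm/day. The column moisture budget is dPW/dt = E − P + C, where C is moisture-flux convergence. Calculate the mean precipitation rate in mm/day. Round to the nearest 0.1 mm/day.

P ≈ 7.2 mm/day

dPW/dt = (78.3 − 67.1) mm / (6/24 day) = +44.800 mm/day.
P = E + C − dPW/dt = 3.9 + (48.1) − (+44.800) = 7.2 mm/day.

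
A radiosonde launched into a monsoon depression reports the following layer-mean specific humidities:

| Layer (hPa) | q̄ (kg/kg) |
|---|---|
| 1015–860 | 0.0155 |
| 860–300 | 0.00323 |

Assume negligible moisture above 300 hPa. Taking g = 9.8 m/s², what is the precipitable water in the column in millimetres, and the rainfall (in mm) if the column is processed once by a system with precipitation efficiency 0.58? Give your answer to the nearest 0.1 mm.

PW ≈ 43.0 mm; rainfall ≈ 24.9 mm

Precipitable water is the column-integrated vapour mass per unit area: PW = (1/g) Σ q̄ Δp, with q in kg/kg and Δp in Pa (1 kg/m² of water = 1 mm).
Layer 1015–860 hPa: Δp = 155 hPa = 15500 Pa, q̄ = 0.0155 kg/kg → 0.0155 × 15500 / 9.8 = 24.52 mm
Layer 860–300 hPa: Δp = 560 hPa = 56000 Pa, q̄ = 0.00323 kg/kg → 0.00323 × 56000 / 9.8 = 18.46 mm
PW = 24.52 + 18.46 = 42.98 ≈ 43.0 mm.
Rainfall = ε × PW = 0.58 × 43.0 = 24.9 mm.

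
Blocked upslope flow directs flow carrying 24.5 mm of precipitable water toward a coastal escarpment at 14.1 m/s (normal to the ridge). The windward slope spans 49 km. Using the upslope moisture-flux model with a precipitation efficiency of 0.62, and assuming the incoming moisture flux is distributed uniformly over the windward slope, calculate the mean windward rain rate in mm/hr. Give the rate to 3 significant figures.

Incoming column moisture flux per unit ridge length: F = V × PW = 14.1 × 24.5 = 345.45 mm·m/s.
Spread over the 49 km slope with efficiency ε = 0.62: R = ε·F/W = 0.62 × 345.45 / 49000 m = 4.371e-03 mm/s.
R = 4.371e-03 × 3600 = 15.7 mm/hr.

R ≈ 15.7 mm/hr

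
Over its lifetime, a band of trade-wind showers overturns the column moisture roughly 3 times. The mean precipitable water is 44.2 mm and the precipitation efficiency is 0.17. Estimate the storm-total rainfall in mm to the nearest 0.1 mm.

Each cycle deposits ε × PW = 0.17 × 44.2 = 7.514 mm.
Over 3 cycles: 3 × 7.514 = 22.5 mm.

rainfall ≈ 22.5 mm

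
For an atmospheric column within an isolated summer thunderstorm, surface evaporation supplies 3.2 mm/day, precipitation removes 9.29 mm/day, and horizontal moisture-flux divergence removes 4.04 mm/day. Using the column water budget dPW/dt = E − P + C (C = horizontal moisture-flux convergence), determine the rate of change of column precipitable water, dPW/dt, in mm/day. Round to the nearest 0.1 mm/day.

dPW/dt ≈ -10.1 mm/day

dPW/dt = E − P + C = 3.2 − 9.29 + (-4.04) = -10.1 mm/day.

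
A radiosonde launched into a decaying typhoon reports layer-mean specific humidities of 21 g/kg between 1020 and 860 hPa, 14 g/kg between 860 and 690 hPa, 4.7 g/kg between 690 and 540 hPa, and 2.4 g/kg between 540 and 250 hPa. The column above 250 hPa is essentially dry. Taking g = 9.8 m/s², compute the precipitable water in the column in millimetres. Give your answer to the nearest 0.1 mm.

PW ≈ 72.9 mm

Precipitable water is the column-integrated vapour mass per unit area: PW = (1/g) Σ q̄ Δp, with q in kg/kg and Δp in Pa (1 kg/m² of water = 1 mm).
Layer 1020–860 hPa: Δp = 160 hPa = 16000 Pa, q̄ = 0.021 kg/kg → 0.021 × 16000 / 9.8 = 34.29 mm
Layer 860–690 hPa: Δp = 170 hPa = 17000 Pa, q̄ = 0.014 kg/kg → 0.014 × 17000 / 9.8 = 24.29 mm
Layer 690–540 hPa: Δp = 150 hPa = 15000 Pa, q̄ = 0.0047 kg/kg → 0.0047 × 15000 / 9.8 = 7.19 mm
Layer 540–250 hPa: Δp = 290 hPa = 29000 Pa, q̄ = 0.0024 kg/kg → 0.0024 × 29000 / 9.8 = 7.10 mm
PW = 34.29 + 24.29 + 7.19 + 7.10 = 72.87 ≈ 72.9 mm.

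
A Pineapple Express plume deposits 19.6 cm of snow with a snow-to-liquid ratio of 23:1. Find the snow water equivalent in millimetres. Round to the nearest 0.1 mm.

SWE = snow depth / ratio = 19.6 cm / 23 = 0.852 cm = 8.5 mm.

SWE ≈ 8.5 mm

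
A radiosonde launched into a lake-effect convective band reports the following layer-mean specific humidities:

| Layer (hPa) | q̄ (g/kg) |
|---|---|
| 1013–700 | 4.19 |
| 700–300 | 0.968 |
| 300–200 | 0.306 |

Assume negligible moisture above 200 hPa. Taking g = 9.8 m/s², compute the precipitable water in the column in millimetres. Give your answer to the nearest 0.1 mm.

Precipitable water is the column-integrated vapour mass per unit area: PW = (1/g) Σ q̄ Δp, with q in kg/kg and Δp in Pa (1 kg/m² of water = 1 mm).
Layer 1013–700 hPa: Δp = 313 hPa = 31300 Pa, q̄ = 0.00419 kg/kg → 0.00419 × 31300 / 9.8 = 13.38 mm
Layer 700–300 hPa: Δp = 400 hPa = 40000 Pa, q̄ = 0.000968 kg/kg → 0.000968 × 40000 / 9.8 = 3.95 mm
Layer 300–200 hPa: Δp = 100 hPa = 10000 Pa, q̄ = 0.000306 kg/kg → 0.000306 × 10000 / 9.8 = 0.31 mm
PW = 13.38 + 3.95 + 0.31 = 17.64 ≈ 17.6 mm.

PW ≈ 17.6 mm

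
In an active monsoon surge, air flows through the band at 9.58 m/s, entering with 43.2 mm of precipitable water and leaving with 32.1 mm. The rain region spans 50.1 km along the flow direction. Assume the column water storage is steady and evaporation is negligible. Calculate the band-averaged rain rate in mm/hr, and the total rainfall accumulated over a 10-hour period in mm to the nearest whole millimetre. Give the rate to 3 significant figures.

R ≈ 7.64 mm/hr; total ≈ 76 mm

Column moisture flux per unit crosswind length is F = V × PW.
Inflow: F_in = 9.58 × 43.2 = 413.856 mm·m/s
Outflow: F_out = 9.58 × 32.1 = 307.518 mm·m/s
Steady-state rate R = (F_in − F_out)/L = (413.856 − 307.518) / 50100 m = 2.123e-03 mm/s.
R = 2.123e-03 × 3600 = 7.64 mm/hr.
Over 10 h: total = 7.64 × 10 = 76.4 ≈ 76 mm.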